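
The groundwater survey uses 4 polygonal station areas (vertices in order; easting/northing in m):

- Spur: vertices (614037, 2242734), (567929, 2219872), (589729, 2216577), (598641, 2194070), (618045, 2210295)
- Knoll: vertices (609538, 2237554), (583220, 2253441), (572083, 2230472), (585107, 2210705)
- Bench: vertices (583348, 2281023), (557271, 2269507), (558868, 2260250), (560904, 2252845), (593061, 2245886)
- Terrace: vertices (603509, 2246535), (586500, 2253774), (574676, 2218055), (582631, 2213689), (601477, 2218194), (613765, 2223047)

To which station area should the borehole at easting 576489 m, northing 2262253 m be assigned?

Cast a ray rightward from (576489, 2262253). For each polygon, the edges (by vertex number in listed order) whose endpoints lie on opposite sides of northing = 2262253, where each meets that height, and whether that is right or left of the point:
Spur: no edge straddles that height → 0 crossings.
Knoll: no edge straddles that height → 0 crossings.
Bench: 2–3 at easting≈558522.4 (left), 5–1 at easting≈588536.6 (right) → 1 crossing.
Terrace: no edge straddles that height → 0 crossings.
Only Bench has an odd count, so the point is inside Bench.

Bench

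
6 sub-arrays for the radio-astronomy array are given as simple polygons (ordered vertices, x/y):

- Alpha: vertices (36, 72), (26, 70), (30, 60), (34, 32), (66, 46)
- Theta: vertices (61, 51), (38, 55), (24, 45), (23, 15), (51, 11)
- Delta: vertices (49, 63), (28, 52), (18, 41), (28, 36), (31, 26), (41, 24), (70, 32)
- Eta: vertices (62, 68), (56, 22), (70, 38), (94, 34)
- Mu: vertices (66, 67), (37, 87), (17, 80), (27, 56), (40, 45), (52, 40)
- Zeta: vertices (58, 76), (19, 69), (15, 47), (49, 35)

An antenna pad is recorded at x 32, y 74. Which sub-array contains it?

Mu

Cast a ray rightward from (32, 74). For each polygon, the edges (by vertex number in listed order) whose endpoints lie on opposite sides of y = 74, where each meets that height, and whether that is right or left of the point:
Alpha: no edge straddles that height → 0 crossings.
Theta: no edge straddles that height → 0 crossings.
Delta: no edge straddles that height → 0 crossings.
Eta: no edge straddles that height → 0 crossings.
Mu: 1–2 at x≈55.9 (right), 3–4 at x≈19.5 (left) → 1 crossing.
Zeta: 1–2 at x≈46.9 (right), 4–1 at x≈57.6 (right) → 2 crossings.
Only Mu has an odd count, so the point is inside Mu.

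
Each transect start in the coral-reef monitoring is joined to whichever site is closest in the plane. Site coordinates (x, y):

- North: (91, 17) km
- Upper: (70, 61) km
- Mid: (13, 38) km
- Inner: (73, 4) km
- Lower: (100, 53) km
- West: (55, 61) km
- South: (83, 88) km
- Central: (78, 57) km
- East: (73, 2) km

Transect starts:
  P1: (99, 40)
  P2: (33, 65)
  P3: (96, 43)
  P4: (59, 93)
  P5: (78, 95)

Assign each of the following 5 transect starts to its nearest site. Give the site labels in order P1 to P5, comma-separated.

Lower, West, Lower, South, South

P1 → Lower (d²=170.00)
P2 → West (d²=500.00)
P3 → Lower (d²=116.00)
P4 → South (d²=601.00)
P5 → South (d²=74.00)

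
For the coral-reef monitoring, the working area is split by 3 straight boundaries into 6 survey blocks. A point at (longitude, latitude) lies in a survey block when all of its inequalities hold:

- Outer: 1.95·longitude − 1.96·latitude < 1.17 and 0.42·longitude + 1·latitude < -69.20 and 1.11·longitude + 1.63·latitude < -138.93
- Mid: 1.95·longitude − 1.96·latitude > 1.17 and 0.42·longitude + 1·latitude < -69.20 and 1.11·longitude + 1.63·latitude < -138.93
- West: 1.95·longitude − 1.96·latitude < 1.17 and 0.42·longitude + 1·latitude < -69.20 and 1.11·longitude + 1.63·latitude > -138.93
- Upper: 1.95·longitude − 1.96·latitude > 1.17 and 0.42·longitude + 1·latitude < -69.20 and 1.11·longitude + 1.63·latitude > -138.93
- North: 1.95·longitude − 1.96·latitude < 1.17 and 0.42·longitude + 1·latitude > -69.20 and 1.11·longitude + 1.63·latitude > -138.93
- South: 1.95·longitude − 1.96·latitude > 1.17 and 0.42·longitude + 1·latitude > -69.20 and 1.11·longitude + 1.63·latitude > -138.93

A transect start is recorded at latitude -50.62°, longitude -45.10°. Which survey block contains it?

Upper

1.95·-45.10 − 1.96·-50.62 = 11.270, which is > 1.17
0.42·-45.10 + 1·-50.62 = -69.562, which is < -69.20
1.11·-45.10 + 1.63·-50.62 = -132.572, which is > -138.93
This sign pattern matches Upper.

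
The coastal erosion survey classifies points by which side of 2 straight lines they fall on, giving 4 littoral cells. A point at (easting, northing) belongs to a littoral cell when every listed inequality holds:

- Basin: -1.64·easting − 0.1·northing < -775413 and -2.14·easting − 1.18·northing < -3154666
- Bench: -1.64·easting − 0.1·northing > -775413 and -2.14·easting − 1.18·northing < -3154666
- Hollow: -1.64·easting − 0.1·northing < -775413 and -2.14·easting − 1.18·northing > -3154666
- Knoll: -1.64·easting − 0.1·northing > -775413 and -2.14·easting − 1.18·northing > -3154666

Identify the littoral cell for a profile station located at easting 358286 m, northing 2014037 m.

Hollow

-1.64·358286 − 0.1·2014037 = -788992.740, which is < -775413
-2.14·358286 − 1.18·2014037 = -3143295.700, which is > -3154666
This sign pattern matches Hollow.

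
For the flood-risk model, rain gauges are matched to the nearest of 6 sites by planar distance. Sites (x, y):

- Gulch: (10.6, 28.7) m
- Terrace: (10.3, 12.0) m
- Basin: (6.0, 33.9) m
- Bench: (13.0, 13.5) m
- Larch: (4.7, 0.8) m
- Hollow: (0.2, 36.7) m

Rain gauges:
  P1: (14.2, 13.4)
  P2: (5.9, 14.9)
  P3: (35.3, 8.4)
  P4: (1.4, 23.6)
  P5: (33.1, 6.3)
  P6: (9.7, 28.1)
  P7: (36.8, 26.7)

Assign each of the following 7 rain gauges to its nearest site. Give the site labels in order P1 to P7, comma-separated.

P1 → Bench (d²=1.45)
P2 → Terrace (d²=27.77)
P3 → Bench (d²=523.30)
P4 → Gulch (d²=110.65)
P5 → Bench (d²=455.85)
P6 → Gulch (d²=1.17)
P7 → Gulch (d²=690.44)

Bench, Terrace, Bench, Gulch, Bench, Gulch, Gulch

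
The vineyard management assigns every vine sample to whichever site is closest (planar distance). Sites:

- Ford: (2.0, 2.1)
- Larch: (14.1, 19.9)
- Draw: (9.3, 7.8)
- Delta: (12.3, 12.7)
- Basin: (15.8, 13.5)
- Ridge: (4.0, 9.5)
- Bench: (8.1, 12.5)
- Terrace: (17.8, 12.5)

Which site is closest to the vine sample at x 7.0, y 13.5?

Squared distances to each site:
Ford: 154.960; Larch: 91.370; Draw: 37.780; Delta: 28.730; Basin: 77.440; Ridge: 25.000; Bench: 2.210; Terrace: 117.640.
Minimum at Bench.

Bench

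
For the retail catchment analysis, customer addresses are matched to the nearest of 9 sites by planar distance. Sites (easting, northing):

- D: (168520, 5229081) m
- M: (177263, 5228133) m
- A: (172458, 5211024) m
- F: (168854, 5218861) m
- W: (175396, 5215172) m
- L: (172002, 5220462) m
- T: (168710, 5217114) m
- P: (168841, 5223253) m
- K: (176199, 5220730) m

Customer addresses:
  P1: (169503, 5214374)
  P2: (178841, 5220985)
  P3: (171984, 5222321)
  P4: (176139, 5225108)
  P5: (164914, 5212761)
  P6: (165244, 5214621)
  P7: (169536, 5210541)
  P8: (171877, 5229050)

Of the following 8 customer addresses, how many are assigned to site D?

1

P1 → T
P2 → K
P3 → L
P4 → M
P5 → T
P6 → T
P7 → A
P8 → D
1 of the 8 goes to D.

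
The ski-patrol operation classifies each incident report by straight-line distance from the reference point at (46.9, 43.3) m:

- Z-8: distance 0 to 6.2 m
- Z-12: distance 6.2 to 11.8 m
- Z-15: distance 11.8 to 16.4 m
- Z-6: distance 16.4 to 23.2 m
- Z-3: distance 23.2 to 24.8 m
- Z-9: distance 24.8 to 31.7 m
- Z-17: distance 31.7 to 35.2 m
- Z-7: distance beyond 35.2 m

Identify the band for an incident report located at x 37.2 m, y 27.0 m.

Distance = √((37.2−46.9)² + (27.0−43.3)²) = √(94.090 + 265.690) = 18.968 m.
16.4 ≤ 18.968 < 23.2 → Z-6.

Z-6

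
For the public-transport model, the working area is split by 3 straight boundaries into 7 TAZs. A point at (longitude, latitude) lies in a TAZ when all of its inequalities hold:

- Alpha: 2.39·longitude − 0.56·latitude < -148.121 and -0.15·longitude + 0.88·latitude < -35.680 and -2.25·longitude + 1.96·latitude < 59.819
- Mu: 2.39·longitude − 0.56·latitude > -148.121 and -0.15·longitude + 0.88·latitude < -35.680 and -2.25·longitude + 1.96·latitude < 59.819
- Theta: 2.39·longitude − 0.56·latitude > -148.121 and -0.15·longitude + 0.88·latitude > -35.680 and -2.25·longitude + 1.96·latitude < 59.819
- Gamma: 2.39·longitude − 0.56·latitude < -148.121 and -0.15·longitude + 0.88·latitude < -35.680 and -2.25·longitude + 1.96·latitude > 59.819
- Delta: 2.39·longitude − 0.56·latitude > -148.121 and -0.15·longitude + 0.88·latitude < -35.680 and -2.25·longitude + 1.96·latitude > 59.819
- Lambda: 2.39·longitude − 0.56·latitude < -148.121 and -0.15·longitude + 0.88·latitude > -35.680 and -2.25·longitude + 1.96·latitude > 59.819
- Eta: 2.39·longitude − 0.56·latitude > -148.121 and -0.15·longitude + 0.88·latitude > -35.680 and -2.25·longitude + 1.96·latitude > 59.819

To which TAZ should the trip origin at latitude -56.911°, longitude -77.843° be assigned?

2.39·-77.843 − 0.56·-56.911 = -154.175, which is < -148.121
-0.15·-77.843 + 0.88·-56.911 = -38.405, which is < -35.680
-2.25·-77.843 + 1.96·-56.911 = 63.601, which is > 59.819
This sign pattern matches Gamma.

Gamma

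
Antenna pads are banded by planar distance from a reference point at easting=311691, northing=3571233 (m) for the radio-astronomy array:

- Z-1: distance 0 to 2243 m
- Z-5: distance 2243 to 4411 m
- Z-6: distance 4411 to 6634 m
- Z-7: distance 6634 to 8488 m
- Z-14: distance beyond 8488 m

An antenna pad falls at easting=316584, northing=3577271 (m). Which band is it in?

Distance = √((316584−311691)² + (3577271−3571233)²) = √(23941449.000 + 36457444.000) = 7771.672 m.
6634 ≤ 7771.672 < 8488 → Z-7.

Z-7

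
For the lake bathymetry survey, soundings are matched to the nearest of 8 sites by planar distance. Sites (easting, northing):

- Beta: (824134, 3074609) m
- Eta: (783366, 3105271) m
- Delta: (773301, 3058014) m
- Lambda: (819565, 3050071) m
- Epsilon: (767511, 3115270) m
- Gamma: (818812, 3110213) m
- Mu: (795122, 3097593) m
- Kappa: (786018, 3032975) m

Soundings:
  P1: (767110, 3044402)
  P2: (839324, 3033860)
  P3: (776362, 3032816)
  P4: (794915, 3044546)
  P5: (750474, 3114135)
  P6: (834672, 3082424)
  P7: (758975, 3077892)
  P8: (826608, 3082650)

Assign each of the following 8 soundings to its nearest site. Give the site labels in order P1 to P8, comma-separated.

P1 → Delta (d²=223615025.00)
P2 → Lambda (d²=653214602.00)
P3 → Kappa (d²=93263617.00)
P4 → Kappa (d²=213044650.00)
P5 → Epsilon (d²=291547594.00)
P6 → Beta (d²=172123669.00)
P7 → Delta (d²=600369160.00)
P8 → Beta (d²=70778357.00)

Delta, Lambda, Kappa, Kappa, Epsilon, Beta, Delta, Beta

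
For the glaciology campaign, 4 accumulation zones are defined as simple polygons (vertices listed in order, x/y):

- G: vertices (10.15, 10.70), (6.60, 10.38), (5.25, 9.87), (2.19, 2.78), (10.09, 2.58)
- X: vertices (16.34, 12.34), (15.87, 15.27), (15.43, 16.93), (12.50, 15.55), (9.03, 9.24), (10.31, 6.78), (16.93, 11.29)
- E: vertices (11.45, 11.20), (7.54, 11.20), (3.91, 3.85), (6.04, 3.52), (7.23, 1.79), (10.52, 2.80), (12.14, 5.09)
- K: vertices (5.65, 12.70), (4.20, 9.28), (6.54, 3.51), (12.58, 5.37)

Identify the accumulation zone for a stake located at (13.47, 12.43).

X

Cast a ray rightward from (13.47, 12.43). For each polygon, the edges (by vertex number in listed order) whose endpoints lie on opposite sides of y = 12.43, where each meets that height, and whether that is right or left of the point:
G: no edge straddles that height → 0 crossings.
X: 1–2 at x≈16.326 (right), 4–5 at x≈10.784 (left) → 1 crossing.
E: no edge straddles that height → 0 crossings.
K: 1–2 at x≈5.536 (left), 4–1 at x≈5.905 (left) → 0 crossings.
Only X has an odd count, so the point is inside X.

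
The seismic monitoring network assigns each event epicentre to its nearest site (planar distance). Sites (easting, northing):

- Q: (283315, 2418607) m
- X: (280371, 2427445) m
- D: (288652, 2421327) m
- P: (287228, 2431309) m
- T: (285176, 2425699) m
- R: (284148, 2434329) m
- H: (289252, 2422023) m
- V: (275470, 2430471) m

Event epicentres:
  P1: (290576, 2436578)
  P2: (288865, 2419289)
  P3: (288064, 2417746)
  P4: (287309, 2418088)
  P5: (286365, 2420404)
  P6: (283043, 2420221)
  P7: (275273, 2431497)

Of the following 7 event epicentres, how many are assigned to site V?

P1 → P
P2 → D
P3 → D
P4 → D
P5 → D
P6 → Q
P7 → V
1 of the 7 goes to V.

1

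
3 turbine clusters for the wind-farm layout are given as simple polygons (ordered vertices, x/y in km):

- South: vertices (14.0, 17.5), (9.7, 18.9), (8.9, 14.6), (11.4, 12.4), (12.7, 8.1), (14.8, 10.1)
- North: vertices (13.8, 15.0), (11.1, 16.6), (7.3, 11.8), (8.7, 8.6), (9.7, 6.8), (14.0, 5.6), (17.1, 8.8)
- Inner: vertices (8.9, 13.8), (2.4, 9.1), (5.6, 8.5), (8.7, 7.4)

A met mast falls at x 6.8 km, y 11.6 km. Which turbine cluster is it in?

Inner

Cast a ray rightward from (6.8, 11.6). For each polygon, the edges (by vertex number in listed order) whose endpoints lie on opposite sides of y = 11.6, where each meets that height, and whether that is right or left of the point:
South: 4–5 at x≈11.64 (right), 6–1 at x≈14.64 (right) → 2 crossings.
North: 3–4 at x≈7.39 (right), 7–1 at x≈15.61 (right) → 2 crossings.
Inner: 1–2 at x≈5.86 (left), 4–1 at x≈8.83 (right) → 1 crossing.
Only Inner has an odd count, so the point is inside Inner.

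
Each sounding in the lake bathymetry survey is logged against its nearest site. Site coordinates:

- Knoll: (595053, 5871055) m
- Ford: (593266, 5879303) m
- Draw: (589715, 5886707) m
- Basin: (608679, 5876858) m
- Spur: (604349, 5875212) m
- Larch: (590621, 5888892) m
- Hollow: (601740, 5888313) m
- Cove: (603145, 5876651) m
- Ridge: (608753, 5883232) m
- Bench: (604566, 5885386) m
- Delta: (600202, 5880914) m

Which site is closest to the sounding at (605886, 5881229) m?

Squared distances to each site:
Knoll: 220864165.000; Ford: 162973876.000; Draw: 291509725.000; Basin: 26906490.000; Spur: 38566658.000; Larch: 291741794.000; Hollow: 67372372.000; Cove: 28471165.000; Ridge: 12231698.000; Bench: 19023049.000; Delta: 32407081.000.
Minimum at Ridge.

Ridge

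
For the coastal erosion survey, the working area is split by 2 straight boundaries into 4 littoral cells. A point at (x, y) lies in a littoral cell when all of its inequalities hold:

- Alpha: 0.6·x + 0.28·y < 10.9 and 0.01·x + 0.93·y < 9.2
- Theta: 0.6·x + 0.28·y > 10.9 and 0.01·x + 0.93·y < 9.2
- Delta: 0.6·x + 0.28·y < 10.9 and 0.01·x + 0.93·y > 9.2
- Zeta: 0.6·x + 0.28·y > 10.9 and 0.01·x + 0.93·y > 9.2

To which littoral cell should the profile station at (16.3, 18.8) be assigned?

Zeta

0.6·16.3 + 0.28·18.8 = 15.044, which is > 10.9
0.01·16.3 + 0.93·18.8 = 17.647, which is > 9.2
This sign pattern matches Zeta.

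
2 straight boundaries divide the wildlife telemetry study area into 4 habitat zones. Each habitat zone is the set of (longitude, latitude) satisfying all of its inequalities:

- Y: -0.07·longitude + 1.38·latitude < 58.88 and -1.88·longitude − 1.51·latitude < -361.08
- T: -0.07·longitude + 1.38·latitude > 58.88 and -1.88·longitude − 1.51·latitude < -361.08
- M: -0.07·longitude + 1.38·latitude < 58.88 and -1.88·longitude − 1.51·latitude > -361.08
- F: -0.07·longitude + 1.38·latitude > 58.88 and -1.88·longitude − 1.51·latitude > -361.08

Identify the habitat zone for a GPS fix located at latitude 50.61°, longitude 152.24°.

-0.07·152.24 + 1.38·50.61 = 59.185, which is > 58.88
-1.88·152.24 − 1.51·50.61 = -362.632, which is < -361.08
This sign pattern matches T.

T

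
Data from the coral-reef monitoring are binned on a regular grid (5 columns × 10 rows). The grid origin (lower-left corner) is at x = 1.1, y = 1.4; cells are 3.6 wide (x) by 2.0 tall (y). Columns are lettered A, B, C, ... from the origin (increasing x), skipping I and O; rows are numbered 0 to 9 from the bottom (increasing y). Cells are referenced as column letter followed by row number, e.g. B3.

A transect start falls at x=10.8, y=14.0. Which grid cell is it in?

Column index: ⌊(10.8 − 1.1) / 3.6⌋ = ⌊2.694⌋ = 2 → column C
Row offset from origin: ⌊(14.0 − 1.4) / 2.0⌋ = ⌊6.300⌋ = 6 → row 6

C6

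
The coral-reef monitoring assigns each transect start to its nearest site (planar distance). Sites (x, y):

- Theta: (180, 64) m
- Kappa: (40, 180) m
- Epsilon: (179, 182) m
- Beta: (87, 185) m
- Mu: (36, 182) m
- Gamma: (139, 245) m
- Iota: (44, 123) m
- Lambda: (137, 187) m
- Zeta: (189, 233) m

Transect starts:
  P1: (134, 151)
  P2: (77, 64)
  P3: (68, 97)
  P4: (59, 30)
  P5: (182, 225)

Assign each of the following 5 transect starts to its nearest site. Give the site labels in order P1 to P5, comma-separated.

Lambda, Iota, Iota, Iota, Zeta

P1 → Lambda (d²=1305.00)
P2 → Iota (d²=4570.00)
P3 → Iota (d²=1252.00)
P4 → Iota (d²=8874.00)
P5 → Zeta (d²=113.00)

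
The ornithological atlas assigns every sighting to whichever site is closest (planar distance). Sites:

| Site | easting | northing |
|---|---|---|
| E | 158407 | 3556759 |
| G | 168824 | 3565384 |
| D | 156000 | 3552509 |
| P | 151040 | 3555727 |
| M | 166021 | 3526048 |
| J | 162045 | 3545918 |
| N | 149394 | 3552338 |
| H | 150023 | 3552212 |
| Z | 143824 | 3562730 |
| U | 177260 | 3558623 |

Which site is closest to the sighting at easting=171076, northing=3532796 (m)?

M

Squared distances to each site:
E: 734728930.000; G: 1067049248.000; D: 615888145.000; P: 927272057.000; M: 71088529.000; J: 253745845.000; N: 851998888.000; H: 820209865.000; Z: 1638715860.000; U: 705275785.000.
Minimum at M.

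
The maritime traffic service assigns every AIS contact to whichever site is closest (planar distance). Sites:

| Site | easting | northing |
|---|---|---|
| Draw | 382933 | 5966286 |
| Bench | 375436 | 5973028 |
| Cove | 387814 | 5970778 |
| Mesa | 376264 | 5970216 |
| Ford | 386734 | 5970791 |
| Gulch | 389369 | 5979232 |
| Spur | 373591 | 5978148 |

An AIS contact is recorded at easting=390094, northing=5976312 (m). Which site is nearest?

Squared distances to each site:
Draw: 151800597.000; Bench: 225641620.000; Cove: 35823556.000; Mesa: 228430116.000; Ford: 41771041.000; Gulch: 9052025.000; Spur: 275719905.000.
Minimum at Gulch.

Gulch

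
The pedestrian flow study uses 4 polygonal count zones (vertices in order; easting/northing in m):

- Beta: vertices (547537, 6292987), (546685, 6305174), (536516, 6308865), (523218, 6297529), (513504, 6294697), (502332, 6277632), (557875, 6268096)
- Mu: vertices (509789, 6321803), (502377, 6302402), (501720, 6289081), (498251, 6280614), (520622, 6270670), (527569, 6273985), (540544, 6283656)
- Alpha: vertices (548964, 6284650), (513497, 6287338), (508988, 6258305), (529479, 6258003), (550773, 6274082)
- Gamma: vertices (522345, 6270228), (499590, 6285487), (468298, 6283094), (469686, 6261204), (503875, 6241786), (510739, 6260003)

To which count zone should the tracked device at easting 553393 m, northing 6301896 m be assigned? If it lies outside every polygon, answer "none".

Cast a ray rightward from (553393, 6301896). For each polygon, the edges (by vertex number in listed order) whose endpoints lie on opposite sides of northing = 6301896, where each meets that height, and whether that is right or left of the point:
Beta: 1–2 at easting≈546914.2 (left), 3–4 at easting≈528340.8 (left) → 0 crossings.
Mu: 2–3 at easting≈502352.0 (left), 7–1 at easting≈525838.5 (left) → 0 crossings.
Alpha: no edge straddles that height → 0 crossings.
Gamma: no edge straddles that height → 0 crossings.
All counts are even, so the point lies outside every listed polygon.

none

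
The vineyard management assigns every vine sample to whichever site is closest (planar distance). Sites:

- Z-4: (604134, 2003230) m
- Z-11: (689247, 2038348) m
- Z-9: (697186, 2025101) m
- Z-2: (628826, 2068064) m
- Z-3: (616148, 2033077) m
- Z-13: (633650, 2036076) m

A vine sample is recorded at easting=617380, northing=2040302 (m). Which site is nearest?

Z-3

Squared distances to each site:
Z-4: 1549789700.000; Z-11: 5168683805.000; Z-9: 6600068037.000; Z-2: 901739560.000; Z-3: 53718449.000; Z-13: 282571976.000.
Minimum at Z-3.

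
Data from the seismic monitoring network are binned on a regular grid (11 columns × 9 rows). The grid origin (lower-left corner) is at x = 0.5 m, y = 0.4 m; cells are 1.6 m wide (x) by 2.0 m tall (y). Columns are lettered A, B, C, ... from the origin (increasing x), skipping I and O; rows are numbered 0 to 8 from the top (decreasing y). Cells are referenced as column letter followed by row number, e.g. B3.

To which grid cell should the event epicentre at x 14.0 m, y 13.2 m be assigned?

Column index: ⌊(14.0 − 0.5) / 1.6⌋ = ⌊8.438⌋ = 8 → column J
Row offset from origin: ⌊(13.2 − 0.4) / 2.0⌋ = ⌊6.400⌋ = 6 → row 2 (counted from top)

J2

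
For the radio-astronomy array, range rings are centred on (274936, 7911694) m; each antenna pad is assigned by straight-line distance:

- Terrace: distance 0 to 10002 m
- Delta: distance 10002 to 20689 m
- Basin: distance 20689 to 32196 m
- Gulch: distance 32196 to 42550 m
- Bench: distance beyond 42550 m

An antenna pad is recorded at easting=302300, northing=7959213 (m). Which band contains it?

Bench

Distance = √((302300−274936)² + (7959213−7911694)²) = √(748788496.000 + 2258055361.000) = 54834.696 m.
42550 ≤ 54834.696 < ∞ → Bench.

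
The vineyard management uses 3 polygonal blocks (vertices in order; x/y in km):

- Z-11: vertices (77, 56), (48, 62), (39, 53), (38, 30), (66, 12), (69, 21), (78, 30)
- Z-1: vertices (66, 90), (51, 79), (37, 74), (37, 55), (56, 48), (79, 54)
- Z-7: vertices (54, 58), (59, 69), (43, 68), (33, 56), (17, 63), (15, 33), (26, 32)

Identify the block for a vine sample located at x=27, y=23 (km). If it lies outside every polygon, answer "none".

Cast a ray rightward from (27, 23). For each polygon, the edges (by vertex number in listed order) whose endpoints lie on opposite sides of y = 23, where each meets that height, and whether that is right or left of the point:
Z-11: 4–5 at x≈48.9 (right), 6–7 at x≈71.0 (right) → 2 crossings.
Z-1: no edge straddles that height → 0 crossings.
Z-7: no edge straddles that height → 0 crossings.
All counts are even, so the point lies outside every listed polygon.

none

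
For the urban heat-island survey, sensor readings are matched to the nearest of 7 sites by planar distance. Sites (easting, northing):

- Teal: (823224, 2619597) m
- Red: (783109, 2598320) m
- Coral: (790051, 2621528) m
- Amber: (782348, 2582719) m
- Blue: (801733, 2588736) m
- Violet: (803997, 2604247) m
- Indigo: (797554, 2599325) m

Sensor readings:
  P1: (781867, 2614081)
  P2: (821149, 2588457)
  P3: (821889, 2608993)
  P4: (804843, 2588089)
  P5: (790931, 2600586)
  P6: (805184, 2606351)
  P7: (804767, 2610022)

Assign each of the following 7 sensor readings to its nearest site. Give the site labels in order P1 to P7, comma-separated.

P1 → Coral (d²=122435665.00)
P2 → Blue (d²=377058897.00)
P3 → Teal (d²=114227041.00)
P4 → Blue (d²=10090709.00)
P5 → Indigo (d²=45454250.00)
P6 → Violet (d²=5835785.00)
P7 → Violet (d²=33943525.00)

Coral, Blue, Teal, Blue, Indigo, Violet, Violet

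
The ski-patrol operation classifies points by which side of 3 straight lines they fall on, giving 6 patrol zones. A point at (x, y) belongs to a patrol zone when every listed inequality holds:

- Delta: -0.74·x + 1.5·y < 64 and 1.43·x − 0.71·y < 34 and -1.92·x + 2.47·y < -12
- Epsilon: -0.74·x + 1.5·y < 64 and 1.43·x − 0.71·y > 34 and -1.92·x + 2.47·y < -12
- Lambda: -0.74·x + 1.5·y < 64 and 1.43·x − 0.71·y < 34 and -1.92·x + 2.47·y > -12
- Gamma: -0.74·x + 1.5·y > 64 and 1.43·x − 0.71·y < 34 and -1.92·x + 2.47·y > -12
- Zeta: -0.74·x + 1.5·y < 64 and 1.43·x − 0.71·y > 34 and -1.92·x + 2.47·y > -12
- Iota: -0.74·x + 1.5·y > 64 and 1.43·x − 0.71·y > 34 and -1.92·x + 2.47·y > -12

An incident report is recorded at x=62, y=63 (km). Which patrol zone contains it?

-0.74·62 + 1.5·63 = 48.620, which is < 64
1.43·62 − 0.71·63 = 43.930, which is > 34
-1.92·62 + 2.47·63 = 36.570, which is > -12
This sign pattern matches Zeta.

Zeta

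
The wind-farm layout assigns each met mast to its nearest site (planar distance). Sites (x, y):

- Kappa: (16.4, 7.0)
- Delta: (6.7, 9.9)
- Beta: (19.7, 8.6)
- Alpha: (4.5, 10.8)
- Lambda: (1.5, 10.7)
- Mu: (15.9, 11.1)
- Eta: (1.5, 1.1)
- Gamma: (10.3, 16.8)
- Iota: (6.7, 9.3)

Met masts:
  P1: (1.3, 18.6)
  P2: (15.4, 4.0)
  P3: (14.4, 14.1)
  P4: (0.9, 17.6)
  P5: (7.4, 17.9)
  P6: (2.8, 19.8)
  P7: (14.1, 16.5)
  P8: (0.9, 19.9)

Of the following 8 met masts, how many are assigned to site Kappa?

1

P1 → Lambda
P2 → Kappa
P3 → Mu
P4 → Lambda
P5 → Gamma
P6 → Gamma
P7 → Gamma
P8 → Lambda
1 of the 8 goes to Kappa.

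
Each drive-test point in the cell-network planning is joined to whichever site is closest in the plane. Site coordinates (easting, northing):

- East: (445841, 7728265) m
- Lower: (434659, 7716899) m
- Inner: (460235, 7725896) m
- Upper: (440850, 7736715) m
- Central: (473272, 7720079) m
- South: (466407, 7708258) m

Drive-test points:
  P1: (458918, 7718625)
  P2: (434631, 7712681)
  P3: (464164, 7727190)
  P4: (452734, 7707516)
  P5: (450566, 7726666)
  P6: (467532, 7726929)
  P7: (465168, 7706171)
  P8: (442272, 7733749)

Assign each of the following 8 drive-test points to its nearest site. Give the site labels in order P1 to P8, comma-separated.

P1 → Inner (d²=54601930.00)
P2 → Lower (d²=17792308.00)
P3 → Inner (d²=17111477.00)
P4 → South (d²=187501493.00)
P5 → East (d²=24882426.00)
P6 → Inner (d²=54313298.00)
P7 → South (d²=5890690.00)
P8 → Upper (d²=10819240.00)

Inner, Lower, Inner, South, East, Inner, South, Upper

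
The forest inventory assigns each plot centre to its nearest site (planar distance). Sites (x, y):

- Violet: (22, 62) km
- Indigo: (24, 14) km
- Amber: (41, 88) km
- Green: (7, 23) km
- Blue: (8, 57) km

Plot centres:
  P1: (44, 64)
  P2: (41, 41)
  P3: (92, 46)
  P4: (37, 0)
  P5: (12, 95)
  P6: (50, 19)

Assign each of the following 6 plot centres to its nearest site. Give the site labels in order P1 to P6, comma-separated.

P1 → Violet (d²=488.00)
P2 → Violet (d²=802.00)
P3 → Amber (d²=4365.00)
P4 → Indigo (d²=365.00)
P5 → Amber (d²=890.00)
P6 → Indigo (d²=701.00)

Violet, Violet, Amber, Indigo, Amber, Indigo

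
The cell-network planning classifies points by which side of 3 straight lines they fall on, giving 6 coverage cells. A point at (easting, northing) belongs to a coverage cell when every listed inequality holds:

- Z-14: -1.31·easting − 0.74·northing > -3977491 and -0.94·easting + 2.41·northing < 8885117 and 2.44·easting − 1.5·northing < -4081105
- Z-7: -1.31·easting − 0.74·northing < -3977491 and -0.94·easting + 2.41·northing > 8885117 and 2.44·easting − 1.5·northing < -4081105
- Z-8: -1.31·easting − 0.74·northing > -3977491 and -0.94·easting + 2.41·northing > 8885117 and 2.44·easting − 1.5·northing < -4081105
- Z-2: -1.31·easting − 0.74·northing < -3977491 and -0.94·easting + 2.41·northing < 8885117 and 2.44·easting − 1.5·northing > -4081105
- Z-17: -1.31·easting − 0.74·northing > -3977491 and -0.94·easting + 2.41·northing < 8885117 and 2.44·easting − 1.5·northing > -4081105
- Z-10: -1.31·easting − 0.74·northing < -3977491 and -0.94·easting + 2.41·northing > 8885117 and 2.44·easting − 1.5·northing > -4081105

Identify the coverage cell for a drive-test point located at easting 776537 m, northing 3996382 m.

Z-8

-1.31·776537 − 0.74·3996382 = -3974586.150, which is > -3977491
-0.94·776537 + 2.41·3996382 = 8901335.840, which is > 8885117
2.44·776537 − 1.5·3996382 = -4099822.720, which is < -4081105
This sign pattern matches Z-8.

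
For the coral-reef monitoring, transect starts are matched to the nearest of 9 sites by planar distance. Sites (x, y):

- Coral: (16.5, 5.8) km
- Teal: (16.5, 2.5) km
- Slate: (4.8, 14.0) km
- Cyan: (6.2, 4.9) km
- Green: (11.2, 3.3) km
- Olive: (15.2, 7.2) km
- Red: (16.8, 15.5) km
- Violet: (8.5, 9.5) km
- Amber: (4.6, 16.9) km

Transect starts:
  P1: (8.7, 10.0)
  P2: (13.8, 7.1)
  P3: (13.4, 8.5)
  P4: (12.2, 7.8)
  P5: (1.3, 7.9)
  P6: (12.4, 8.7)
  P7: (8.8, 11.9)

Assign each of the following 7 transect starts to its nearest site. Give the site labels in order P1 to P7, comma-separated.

Violet, Olive, Olive, Olive, Cyan, Olive, Violet

P1 → Violet (d²=0.29)
P2 → Olive (d²=1.97)
P3 → Olive (d²=4.93)
P4 → Olive (d²=9.36)
P5 → Cyan (d²=33.01)
P6 → Olive (d²=10.09)
P7 → Violet (d²=5.85)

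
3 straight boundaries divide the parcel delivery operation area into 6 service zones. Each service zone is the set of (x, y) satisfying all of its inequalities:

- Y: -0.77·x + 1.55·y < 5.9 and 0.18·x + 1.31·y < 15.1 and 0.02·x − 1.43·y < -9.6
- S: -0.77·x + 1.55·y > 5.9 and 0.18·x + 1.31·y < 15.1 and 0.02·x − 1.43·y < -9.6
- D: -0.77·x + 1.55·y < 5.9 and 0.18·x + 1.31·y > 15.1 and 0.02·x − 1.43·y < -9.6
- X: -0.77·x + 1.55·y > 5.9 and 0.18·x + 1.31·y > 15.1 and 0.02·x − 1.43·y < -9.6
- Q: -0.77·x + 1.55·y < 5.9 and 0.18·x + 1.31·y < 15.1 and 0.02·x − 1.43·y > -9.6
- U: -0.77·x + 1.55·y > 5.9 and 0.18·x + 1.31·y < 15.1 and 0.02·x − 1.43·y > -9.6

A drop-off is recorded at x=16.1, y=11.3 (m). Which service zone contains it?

-0.77·16.1 + 1.55·11.3 = 5.118, which is < 5.9
0.18·16.1 + 1.31·11.3 = 17.701, which is > 15.1
0.02·16.1 − 1.43·11.3 = -15.837, which is < -9.6
This sign pattern matches D.

D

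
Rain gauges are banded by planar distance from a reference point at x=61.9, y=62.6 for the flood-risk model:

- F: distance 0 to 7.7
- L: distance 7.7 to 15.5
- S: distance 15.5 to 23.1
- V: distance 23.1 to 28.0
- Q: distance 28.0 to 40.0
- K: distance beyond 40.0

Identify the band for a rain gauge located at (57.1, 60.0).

F

Distance = √((57.1−61.9)² + (60.0−62.6)²) = √(23.040 + 6.760) = 5.459.
0 ≤ 5.459 < 7.7 → F.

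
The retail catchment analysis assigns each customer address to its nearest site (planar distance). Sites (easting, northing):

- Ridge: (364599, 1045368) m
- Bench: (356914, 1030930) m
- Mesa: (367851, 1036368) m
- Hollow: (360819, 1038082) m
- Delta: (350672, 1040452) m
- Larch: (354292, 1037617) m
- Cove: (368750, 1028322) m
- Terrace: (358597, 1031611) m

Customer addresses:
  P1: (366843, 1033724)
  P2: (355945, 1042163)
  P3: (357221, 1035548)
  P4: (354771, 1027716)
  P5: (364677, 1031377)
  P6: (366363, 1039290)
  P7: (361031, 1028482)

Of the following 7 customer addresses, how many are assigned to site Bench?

P1 → Mesa
P2 → Larch
P3 → Larch
P4 → Bench
P5 → Cove
P6 → Mesa
P7 → Terrace
1 of the 7 goes to Bench.

1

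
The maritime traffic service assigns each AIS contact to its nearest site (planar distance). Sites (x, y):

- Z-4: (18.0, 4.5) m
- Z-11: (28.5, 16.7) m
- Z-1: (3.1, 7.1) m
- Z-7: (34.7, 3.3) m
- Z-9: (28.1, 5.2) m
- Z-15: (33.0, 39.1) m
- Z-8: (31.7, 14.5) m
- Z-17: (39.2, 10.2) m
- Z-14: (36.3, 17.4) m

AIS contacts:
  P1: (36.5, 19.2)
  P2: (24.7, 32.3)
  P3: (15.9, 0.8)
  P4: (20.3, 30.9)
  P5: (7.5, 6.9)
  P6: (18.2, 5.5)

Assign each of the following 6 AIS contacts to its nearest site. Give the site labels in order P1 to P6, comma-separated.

P1 → Z-14 (d²=3.28)
P2 → Z-15 (d²=115.13)
P3 → Z-4 (d²=18.10)
P4 → Z-15 (d²=228.53)
P5 → Z-1 (d²=19.40)
P6 → Z-4 (d²=1.04)

Z-14, Z-15, Z-4, Z-15, Z-1, Z-4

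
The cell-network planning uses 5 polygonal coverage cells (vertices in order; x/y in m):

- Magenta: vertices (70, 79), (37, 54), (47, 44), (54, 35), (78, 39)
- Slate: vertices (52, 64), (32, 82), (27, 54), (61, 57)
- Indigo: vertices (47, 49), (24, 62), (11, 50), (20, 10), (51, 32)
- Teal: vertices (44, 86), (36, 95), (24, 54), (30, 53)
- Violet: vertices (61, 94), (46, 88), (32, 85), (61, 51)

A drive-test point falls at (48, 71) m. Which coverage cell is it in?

Violet

Cast a ray rightward from (48, 71). For each polygon, the edges (by vertex number in listed order) whose endpoints lie on opposite sides of y = 71, where each meets that height, and whether that is right or left of the point:
Magenta: 1–2 at x≈59.4 (right), 5–1 at x≈71.6 (right) → 2 crossings.
Slate: 1–2 at x≈44.2 (left), 2–3 at x≈30.0 (left) → 0 crossings.
Indigo: no edge straddles that height → 0 crossings.
Teal: 2–3 at x≈29.0 (left), 4–1 at x≈37.6 (left) → 0 crossings.
Violet: 3–4 at x≈43.9 (left), 4–1 at x≈61.0 (right) → 1 crossing.
Only Violet has an odd count, so the point is inside Violet.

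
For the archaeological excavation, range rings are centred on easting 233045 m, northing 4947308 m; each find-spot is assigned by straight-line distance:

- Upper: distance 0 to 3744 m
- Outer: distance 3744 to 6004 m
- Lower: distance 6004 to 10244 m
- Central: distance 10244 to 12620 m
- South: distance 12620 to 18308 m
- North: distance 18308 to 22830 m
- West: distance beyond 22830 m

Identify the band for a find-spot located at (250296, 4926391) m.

West

Distance = √((250296−233045)² + (4926391−4947308)²) = √(297597001.000 + 437520889.000) = 27113.058 m.
22830 ≤ 27113.058 < ∞ → West.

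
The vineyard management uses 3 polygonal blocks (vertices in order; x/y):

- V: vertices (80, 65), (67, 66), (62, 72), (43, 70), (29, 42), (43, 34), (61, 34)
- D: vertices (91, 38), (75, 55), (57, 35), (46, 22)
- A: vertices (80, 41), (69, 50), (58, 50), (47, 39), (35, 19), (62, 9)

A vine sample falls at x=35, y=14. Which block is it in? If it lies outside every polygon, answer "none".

none

Cast a ray rightward from (35, 14). For each polygon, the edges (by vertex number in listed order) whose endpoints lie on opposite sides of y = 14, where each meets that height, and whether that is right or left of the point:
V: no edge straddles that height → 0 crossings.
D: no edge straddles that height → 0 crossings.
A: 5–6 at x≈48.5 (right), 6–1 at x≈64.8 (right) → 2 crossings.
All counts are even, so the point lies outside every listed polygon.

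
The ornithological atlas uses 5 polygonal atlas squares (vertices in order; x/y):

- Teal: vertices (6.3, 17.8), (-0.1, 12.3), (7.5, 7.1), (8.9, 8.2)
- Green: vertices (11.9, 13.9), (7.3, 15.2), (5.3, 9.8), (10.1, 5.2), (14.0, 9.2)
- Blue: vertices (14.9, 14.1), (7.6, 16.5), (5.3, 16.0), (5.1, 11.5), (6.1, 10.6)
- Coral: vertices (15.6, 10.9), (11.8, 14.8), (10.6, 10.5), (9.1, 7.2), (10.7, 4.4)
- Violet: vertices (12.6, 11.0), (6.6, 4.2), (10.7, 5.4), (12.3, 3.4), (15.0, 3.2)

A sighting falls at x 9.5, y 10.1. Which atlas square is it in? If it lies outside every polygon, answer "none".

Green

Cast a ray rightward from (9.5, 10.1). For each polygon, the edges (by vertex number in listed order) whose endpoints lie on opposite sides of y = 10.1, where each meets that height, and whether that is right or left of the point:
Teal: 2–3 at x≈3.12 (left), 4–1 at x≈8.39 (left) → 0 crossings.
Green: 2–3 at x≈5.41 (left), 5–1 at x≈13.60 (right) → 1 crossing.
Blue: no edge straddles that height → 0 crossings.
Coral: 3–4 at x≈10.42 (right), 5–1 at x≈15.00 (right) → 2 crossings.
Violet: 1–2 at x≈11.81 (right), 5–1 at x≈12.88 (right) → 2 crossings.
Only Green has an odd count, so the point is inside Green.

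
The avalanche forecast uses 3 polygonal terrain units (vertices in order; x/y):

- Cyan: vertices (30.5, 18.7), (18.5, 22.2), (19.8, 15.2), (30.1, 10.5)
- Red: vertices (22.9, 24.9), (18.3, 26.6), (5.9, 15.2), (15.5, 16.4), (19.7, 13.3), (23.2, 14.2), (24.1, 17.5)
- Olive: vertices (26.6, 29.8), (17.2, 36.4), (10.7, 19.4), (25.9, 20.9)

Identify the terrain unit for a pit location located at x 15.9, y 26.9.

Olive

Cast a ray rightward from (15.9, 26.9). For each polygon, the edges (by vertex number in listed order) whose endpoints lie on opposite sides of y = 26.9, where each meets that height, and whether that is right or left of the point:
Cyan: no edge straddles that height → 0 crossings.
Red: no edge straddles that height → 0 crossings.
Olive: 2–3 at x≈13.57 (left), 4–1 at x≈26.37 (right) → 1 crossing.
Only Olive has an odd count, so the point is inside Olive.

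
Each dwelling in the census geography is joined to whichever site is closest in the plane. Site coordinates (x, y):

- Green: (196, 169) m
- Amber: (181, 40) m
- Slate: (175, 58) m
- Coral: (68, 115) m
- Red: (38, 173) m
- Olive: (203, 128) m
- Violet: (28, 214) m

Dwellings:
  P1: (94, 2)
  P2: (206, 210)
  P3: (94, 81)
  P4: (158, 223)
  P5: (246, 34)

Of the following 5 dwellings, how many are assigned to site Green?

P1 → Amber
P2 → Green
P3 → Coral
P4 → Green
P5 → Amber
2 of the 5 go to Green.

2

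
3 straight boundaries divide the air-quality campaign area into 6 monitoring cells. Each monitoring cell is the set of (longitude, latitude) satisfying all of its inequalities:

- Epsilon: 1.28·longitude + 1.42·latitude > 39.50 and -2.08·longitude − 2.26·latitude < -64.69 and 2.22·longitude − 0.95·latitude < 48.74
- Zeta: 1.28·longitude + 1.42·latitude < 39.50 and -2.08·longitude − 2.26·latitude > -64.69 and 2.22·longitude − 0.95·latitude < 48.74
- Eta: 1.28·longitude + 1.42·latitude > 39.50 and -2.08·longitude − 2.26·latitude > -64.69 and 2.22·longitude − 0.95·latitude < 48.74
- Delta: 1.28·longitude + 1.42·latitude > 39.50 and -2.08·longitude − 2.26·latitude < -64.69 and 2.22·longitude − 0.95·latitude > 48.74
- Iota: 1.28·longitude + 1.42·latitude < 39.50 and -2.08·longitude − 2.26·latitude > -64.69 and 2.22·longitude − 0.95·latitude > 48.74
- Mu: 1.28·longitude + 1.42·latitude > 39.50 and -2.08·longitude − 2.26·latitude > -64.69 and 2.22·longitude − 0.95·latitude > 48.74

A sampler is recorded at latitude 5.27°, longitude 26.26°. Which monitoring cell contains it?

1.28·26.26 + 1.42·5.27 = 41.096, which is > 39.50
-2.08·26.26 − 2.26·5.27 = -66.531, which is < -64.69
2.22·26.26 − 0.95·5.27 = 53.291, which is > 48.74
This sign pattern matches Delta.

Delta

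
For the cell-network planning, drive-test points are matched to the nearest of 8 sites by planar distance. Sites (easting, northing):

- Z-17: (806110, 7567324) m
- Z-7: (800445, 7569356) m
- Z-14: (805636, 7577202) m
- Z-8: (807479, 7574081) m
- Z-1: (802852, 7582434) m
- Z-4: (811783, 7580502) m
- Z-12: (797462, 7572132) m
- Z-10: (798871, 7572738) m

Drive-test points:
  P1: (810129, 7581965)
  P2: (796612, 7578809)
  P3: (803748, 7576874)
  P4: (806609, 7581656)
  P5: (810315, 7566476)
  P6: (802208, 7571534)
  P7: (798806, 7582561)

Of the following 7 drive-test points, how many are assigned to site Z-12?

P1 → Z-4
P2 → Z-10
P3 → Z-14
P4 → Z-1
P5 → Z-17
P6 → Z-7
P7 → Z-1
0 of the 7 go to Z-12.

0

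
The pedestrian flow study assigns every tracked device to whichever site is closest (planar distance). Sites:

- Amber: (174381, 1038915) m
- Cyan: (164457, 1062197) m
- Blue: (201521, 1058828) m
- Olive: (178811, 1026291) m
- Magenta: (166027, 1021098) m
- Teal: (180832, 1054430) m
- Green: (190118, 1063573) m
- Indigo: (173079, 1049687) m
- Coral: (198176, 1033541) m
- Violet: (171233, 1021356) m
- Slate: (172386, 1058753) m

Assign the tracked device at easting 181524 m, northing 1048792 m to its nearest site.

Teal

Squared distances to each site:
Amber: 148577578.000; Cyan: 470976514.000; Blue: 500601305.000; Olive: 513655370.000; Magenta: 1007114645.000; Teal: 32265908.000; Green: 292334797.000; Indigo: 72119050.000; Coral: 509882105.000; Violet: 858638777.000; Slate: 182724565.000.
Minimum at Teal.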